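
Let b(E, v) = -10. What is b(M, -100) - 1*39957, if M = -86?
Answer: -39967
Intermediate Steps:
b(M, -100) - 1*39957 = -10 - 1*39957 = -10 - 39957 = -39967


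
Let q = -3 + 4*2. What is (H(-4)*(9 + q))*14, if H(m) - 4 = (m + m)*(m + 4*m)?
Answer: 32144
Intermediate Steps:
q = 5 (q = -3 + 8 = 5)
H(m) = 4 + 10*m² (H(m) = 4 + (m + m)*(m + 4*m) = 4 + (2*m)*(5*m) = 4 + 10*m²)
(H(-4)*(9 + q))*14 = ((4 + 10*(-4)²)*(9 + 5))*14 = ((4 + 10*16)*14)*14 = ((4 + 160)*14)*14 = (164*14)*14 = 2296*14 = 32144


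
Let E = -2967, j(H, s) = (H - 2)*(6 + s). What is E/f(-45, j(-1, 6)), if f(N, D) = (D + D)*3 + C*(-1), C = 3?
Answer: 989/73 ≈ 13.548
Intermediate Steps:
j(H, s) = (-2 + H)*(6 + s)
f(N, D) = -3 + 6*D (f(N, D) = (D + D)*3 + 3*(-1) = (2*D)*3 - 3 = 6*D - 3 = -3 + 6*D)
E/f(-45, j(-1, 6)) = -2967/(-3 + 6*(-12 - 2*6 + 6*(-1) - 1*6)) = -2967/(-3 + 6*(-12 - 12 - 6 - 6)) = -2967/(-3 + 6*(-36)) = -2967/(-3 - 216) = -2967/(-219) = -2967*(-1/219) = 989/73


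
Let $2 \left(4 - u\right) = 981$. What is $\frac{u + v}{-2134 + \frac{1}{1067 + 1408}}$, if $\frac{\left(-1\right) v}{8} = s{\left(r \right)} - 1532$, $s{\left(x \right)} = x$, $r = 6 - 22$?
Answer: $- \frac{58892625}{10563298} \approx -5.5752$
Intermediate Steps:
$r = -16$
$u = - \frac{973}{2}$ ($u = 4 - \frac{981}{2} = - \frac{973}{2} \approx -486.5$)
$v = 12384$ ($v = - 8 \left(-16 - 1532\right) = \left(-8\right) \left(-1548\right) = 12384$)
$\frac{u + v}{-2134 + \frac{1}{1067 + 1408}} = \frac{- \frac{973}{2} + 12384}{-2134 + \frac{1}{1067 + 1408}} = \frac{23795}{2 \left(-2134 + \frac{1}{2475}\right)} = \frac{23795}{2 \left(- \frac{5281649}{2475}\right)} = \frac{23795}{2} \left(- \frac{2475}{5281649}\right) = - \frac{58892625}{10563298}$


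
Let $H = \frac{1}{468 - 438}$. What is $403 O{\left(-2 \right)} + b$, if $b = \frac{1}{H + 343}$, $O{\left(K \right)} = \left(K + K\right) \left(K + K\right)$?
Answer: $\frac{66356398}{10291} \approx 6448.0$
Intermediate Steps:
$H = \frac{1}{30} \approx 0.033333$
$O{\left(K \right)} = 4 K^{2}$ ($O{\left(K \right)} = 2 K 2 K = 4 K^{2}$)
$b = \frac{30}{10291}$ ($b = \frac{1}{\frac{1}{30} + 343} = \frac{1}{\frac{10291}{30}} = \frac{30}{10291} \approx 0.0029152$)
$403 O{\left(-2 \right)} + b = 403 \cdot 4 \left(-2\right)^{2} + \frac{30}{10291} = 403 \cdot 4 \cdot 4 + \frac{30}{10291} = 403 \cdot 16 + \frac{30}{10291} = 6448 + \frac{30}{10291} = \frac{66356398}{10291}$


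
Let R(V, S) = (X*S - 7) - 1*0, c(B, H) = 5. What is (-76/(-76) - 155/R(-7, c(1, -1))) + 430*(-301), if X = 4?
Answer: -1682732/13 ≈ -1.2944e+5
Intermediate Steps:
R(V, S) = -7 + 4*S (R(V, S) = (4*S - 7) - 1*0 = (-7 + 4*S) + 0 = -7 + 4*S)
(-76/(-76) - 155/R(-7, c(1, -1))) + 430*(-301) = (-76/(-76) - 155/(-7 + 4*5)) + 430*(-301) = (-76*(-1/76) - 155/(-7 + 20)) - 129430 = (1 - 155/13) - 129430 = -142/13 - 129430 = -1682732/13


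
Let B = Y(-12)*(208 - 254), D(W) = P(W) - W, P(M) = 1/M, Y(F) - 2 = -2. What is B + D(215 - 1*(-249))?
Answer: -215295/464 ≈ -464.00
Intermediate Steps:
Y(F) = 0 (Y(F) = 2 - 2 = 0)
D(W) = 1/W - W
B = 0 (B = 0*(208 - 254) = 0*(-46) = 0)
B + D(215 - 1*(-249)) = 0 + (1/(215 - 1*(-249)) - (215 - 1*(-249))) = 0 + (1/(215 + 249) - (215 + 249)) = 0 + (1/464 - 1*464) = 0 + (1/464 - 464) = 0 - 215295/464 = -215295/464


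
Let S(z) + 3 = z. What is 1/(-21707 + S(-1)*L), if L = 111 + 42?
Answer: -1/22319 ≈ -4.4805e-5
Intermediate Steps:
S(z) = -3 + z
L = 153
1/(-21707 + S(-1)*L) = 1/(-21707 + (-3 - 1)*153) = 1/(-21707 - 4*153) = 1/(-21707 - 612) = 1/(-22319) = -1/22319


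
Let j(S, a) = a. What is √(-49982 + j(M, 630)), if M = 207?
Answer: 2*I*√12338 ≈ 222.15*I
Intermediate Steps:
√(-49982 + j(M, 630)) = √(-49982 + 630) = √(-49352) = 2*I*√12338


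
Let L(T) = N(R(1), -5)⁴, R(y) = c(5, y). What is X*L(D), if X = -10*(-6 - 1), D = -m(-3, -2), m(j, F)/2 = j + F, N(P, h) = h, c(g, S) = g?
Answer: 43750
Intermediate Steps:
R(y) = 5
m(j, F) = 2*F + 2*j (m(j, F) = 2*(j + F) = 2*(F + j) = 2*F + 2*j)
D = 10 (D = -(2*(-2) + 2*(-3)) = -(-4 - 6) = -1*(-10) = 10)
X = 70 (X = -10*(-7) = 70)
L(T) = 625 (L(T) = (-5)⁴ = 625)
X*L(D) = 70*625 = 43750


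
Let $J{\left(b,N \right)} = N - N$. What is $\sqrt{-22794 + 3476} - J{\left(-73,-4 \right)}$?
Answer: $i \sqrt{19318} \approx 138.99 i$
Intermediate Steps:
$J{\left(b,N \right)} = 0$
$\sqrt{-22794 + 3476} - J{\left(-73,-4 \right)} = \sqrt{-22794 + 3476} - 0 = \sqrt{-19318} + 0 = i \sqrt{19318} + 0 = i \sqrt{19318}$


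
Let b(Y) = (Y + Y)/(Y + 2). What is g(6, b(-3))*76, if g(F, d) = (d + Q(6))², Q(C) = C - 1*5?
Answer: 3724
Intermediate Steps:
b(Y) = 2*Y/(2 + Y) (b(Y) = (2*Y)/(2 + Y) = 2*Y/(2 + Y))
Q(C) = -5 + C (Q(C) = C - 5 = -5 + C)
g(F, d) = (1 + d)² (g(F, d) = (d + (-5 + 6))² = (d + 1)² = (1 + d)²)
g(6, b(-3))*76 = (1 + 2*(-3)/(2 - 3))²*76 = (1 + 2*(-3)/(-1))²*76 = (1 + 2*(-3)*(-1))²*76 = (1 + 6)²*76 = 7²*76 = 49*76 = 3724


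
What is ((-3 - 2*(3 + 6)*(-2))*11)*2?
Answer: 726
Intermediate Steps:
((-3 - 2*(3 + 6)*(-2))*11)*2 = ((-3 - 2*9*(-2))*11)*2 = ((-3 - 18*(-2))*11)*2 = ((-3 + 36)*11)*2 = (33*11)*2 = 363*2 = 726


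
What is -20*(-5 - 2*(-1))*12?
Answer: 720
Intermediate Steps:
-20*(-5 - 2*(-1))*12 = -20*(-5 + 2)*12 = -20*(-3)*12 = 60*12 = 720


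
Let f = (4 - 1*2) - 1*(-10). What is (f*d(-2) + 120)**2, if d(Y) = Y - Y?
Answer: 14400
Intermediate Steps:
d(Y) = 0
f = 12 (f = (4 - 2) + 10 = 2 + 10 = 12)
(f*d(-2) + 120)**2 = (12*0 + 120)**2 = (0 + 120)**2 = 120**2 = 14400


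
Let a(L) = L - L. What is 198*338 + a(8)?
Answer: 66924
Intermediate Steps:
a(L) = 0
198*338 + a(8) = 198*338 + 0 = 66924 + 0 = 66924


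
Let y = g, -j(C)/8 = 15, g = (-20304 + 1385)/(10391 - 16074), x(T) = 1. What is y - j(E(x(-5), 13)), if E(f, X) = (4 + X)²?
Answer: 700879/5683 ≈ 123.33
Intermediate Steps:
g = 18919/5683 (g = -18919/(-5683) = -18919*(-1/5683) = 18919/5683 ≈ 3.3291)
j(C) = -120 (j(C) = -8*15 = -120)
y = 18919/5683 ≈ 3.3291
y - j(E(x(-5), 13)) = 18919/5683 - 1*(-120) = 18919/5683 + 120 = 700879/5683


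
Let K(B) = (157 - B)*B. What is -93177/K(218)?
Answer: 93177/13298 ≈ 7.0068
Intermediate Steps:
K(B) = B*(157 - B)
-93177/K(218) = -93177*1/(218*(157 - 1*218)) = -93177*1/(218*(157 - 218)) = -93177/(218*(-61)) = -93177/(-13298) = -93177*(-1/13298) = 93177/13298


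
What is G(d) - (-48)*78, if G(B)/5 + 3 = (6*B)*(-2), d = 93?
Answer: -1851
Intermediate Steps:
G(B) = -15 - 60*B (G(B) = -15 + 5*((6*B)*(-2)) = -15 + 5*(-12*B) = -15 - 60*B)
G(d) - (-48)*78 = (-15 - 60*93) - (-48)*78 = (-15 - 5580) - 1*(-3744) = -5595 + 3744 = -1851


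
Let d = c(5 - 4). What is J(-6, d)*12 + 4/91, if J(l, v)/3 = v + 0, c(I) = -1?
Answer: -3272/91 ≈ -35.956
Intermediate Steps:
d = -1
J(l, v) = 3*v (J(l, v) = 3*(v + 0) = 3*v)
J(-6, d)*12 + 4/91 = (3*(-1))*12 + 4/91 = -3*12 + 4*(1/91) = -36 + 4/91 = -3272/91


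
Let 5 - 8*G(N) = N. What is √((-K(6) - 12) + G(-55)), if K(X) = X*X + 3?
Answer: I*√174/2 ≈ 6.5955*I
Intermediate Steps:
G(N) = 5/8 - N/8
K(X) = 3 + X² (K(X) = X² + 3 = 3 + X²)
√((-K(6) - 12) + G(-55)) = √((-(3 + 6²) - 12) + (5/8 - ⅛*(-55))) = √((-(3 + 36) - 12) + (5/8 + 55/8)) = √((-1*39 - 12) + 15/2) = √((-39 - 12) + 15/2) = √(-51 + 15/2) = √(-87/2) = I*√174/2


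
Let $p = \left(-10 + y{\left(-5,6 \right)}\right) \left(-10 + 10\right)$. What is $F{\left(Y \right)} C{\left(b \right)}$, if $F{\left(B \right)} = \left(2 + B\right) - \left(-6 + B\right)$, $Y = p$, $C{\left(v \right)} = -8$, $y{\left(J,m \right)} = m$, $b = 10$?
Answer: $-64$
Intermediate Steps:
$p = 0$ ($p = \left(-10 + 6\right) \left(-10 + 10\right) = \left(-4\right) 0 = 0$)
$Y = 0$
$F{\left(B \right)} = 8$
$F{\left(Y \right)} C{\left(b \right)} = 8 \left(-8\right) = -64$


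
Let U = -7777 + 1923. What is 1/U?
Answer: -1/5854 ≈ -0.00017082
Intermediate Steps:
U = -5854
1/U = 1/(-5854) = -1/5854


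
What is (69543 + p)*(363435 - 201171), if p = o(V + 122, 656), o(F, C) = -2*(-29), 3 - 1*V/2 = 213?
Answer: 11293736664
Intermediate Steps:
V = -420 (V = 6 - 2*213 = 6 - 426 = -420)
o(F, C) = 58
p = 58
(69543 + p)*(363435 - 201171) = (69543 + 58)*(363435 - 201171) = 69601*162264 = 11293736664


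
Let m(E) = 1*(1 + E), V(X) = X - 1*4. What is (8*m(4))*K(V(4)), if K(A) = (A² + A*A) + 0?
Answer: 0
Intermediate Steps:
V(X) = -4 + X (V(X) = X - 4 = -4 + X)
K(A) = 2*A² (K(A) = (A² + A²) + 0 = 2*A² + 0 = 2*A²)
m(E) = 1 + E
(8*m(4))*K(V(4)) = (8*(1 + 4))*(2*(-4 + 4)²) = (8*5)*(2*0²) = 40*(2*0) = 40*0 = 0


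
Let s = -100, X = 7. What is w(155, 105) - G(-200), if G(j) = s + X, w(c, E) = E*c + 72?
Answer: 16440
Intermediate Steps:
w(c, E) = 72 + E*c
G(j) = -93 (G(j) = -100 + 7 = -93)
w(155, 105) - G(-200) = (72 + 105*155) - 1*(-93) = (72 + 16275) + 93 = 16347 + 93 = 16440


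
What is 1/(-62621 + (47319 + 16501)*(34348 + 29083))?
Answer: 1/4048103799 ≈ 2.4703e-10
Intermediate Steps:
1/(-62621 + (47319 + 16501)*(34348 + 29083)) = 1/(-62621 + 63820*63431) = 1/(-62621 + 4048166420) = 1/4048103799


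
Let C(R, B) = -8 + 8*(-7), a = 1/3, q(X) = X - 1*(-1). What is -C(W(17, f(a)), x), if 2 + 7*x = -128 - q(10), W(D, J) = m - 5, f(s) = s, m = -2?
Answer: 64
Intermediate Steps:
q(X) = 1 + X (q(X) = X + 1 = 1 + X)
a = ⅓ (a = 1*(⅓) = ⅓ ≈ 0.33333)
W(D, J) = -7 (W(D, J) = -2 - 5 = -7)
x = -141/7 (x = -2/7 + (-128 - (1 + 10))/7 = -2/7 + (-128 - 1*11)/7 = -2/7 + (-128 - 11)/7 = -2/7 + (⅐)*(-139) = -2/7 - 139/7 = -141/7 ≈ -20.143)
C(R, B) = -64 (C(R, B) = -8 - 56 = -64)
-C(W(17, f(a)), x) = -1*(-64) = 64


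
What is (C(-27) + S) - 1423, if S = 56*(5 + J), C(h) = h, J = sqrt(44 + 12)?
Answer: -1170 + 112*sqrt(14) ≈ -750.93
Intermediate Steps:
J = 2*sqrt(14) (J = sqrt(56) = 2*sqrt(14) ≈ 7.4833)
S = 280 + 112*sqrt(14) (S = 56*(5 + 2*sqrt(14)) = 280 + 112*sqrt(14) ≈ 699.07)
(C(-27) + S) - 1423 = (-27 + (280 + 112*sqrt(14))) - 1423 = (253 + 112*sqrt(14)) - 1423 = -1170 + 112*sqrt(14)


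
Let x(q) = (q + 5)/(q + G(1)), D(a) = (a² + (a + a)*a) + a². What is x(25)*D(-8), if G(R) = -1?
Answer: 320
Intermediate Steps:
D(a) = 4*a² (D(a) = (a² + (2*a)*a) + a² = (a² + 2*a²) + a² = 3*a² + a² = 4*a²)
x(q) = (5 + q)/(-1 + q) (x(q) = (q + 5)/(q - 1) = (5 + q)/(-1 + q))
x(25)*D(-8) = ((5 + 25)/(-1 + 25))*(4*(-8)²) = (30/24)*(4*64) = ((1/24)*30)*256 = (5/4)*256 = 320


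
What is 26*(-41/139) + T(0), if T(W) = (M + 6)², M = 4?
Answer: 12834/139 ≈ 92.331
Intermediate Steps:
T(W) = 100 (T(W) = (4 + 6)² = 10² = 100)
26*(-41/139) + T(0) = 26*(-41/139) + 100 = -1066/139 + 100 = 12834/139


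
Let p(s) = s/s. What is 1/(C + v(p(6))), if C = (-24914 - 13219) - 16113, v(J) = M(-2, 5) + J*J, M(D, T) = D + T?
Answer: -1/54242 ≈ -1.8436e-5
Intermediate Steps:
p(s) = 1
v(J) = 3 + J² (v(J) = (-2 + 5) + J*J = 3 + J²)
C = -54246 (C = -38133 - 16113 = -54246)
1/(C + v(p(6))) = 1/(-54246 + (3 + 1²)) = 1/(-54246 + (3 + 1)) = 1/(-54246 + 4) = 1/(-54242) = -1/54242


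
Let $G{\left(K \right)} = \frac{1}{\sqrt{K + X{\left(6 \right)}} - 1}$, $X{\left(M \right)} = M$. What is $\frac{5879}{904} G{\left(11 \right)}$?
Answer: $\frac{5879}{14464} + \frac{5879 \sqrt{17}}{14464} \approx 2.0823$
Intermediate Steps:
$G{\left(K \right)} = \frac{1}{-1 + \sqrt{6 + K}}$ ($G{\left(K \right)} = \frac{1}{\sqrt{K + 6} - 1} = \frac{1}{\sqrt{6 + K} - 1} = \frac{1}{-1 + \sqrt{6 + K}}$)
$\frac{5879}{904} G{\left(11 \right)} = \frac{5879 \cdot \frac{1}{904}}{-1 + \sqrt{6 + 11}} = \frac{5879 \cdot \frac{1}{904}}{-1 + \sqrt{17}} = \frac{5879}{904 \left(-1 + \sqrt{17}\right)}$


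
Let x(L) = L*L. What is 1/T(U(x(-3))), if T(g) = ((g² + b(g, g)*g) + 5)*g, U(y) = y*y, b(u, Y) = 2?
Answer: 1/544968 ≈ 1.8350e-6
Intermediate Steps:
x(L) = L²
U(y) = y²
T(g) = g*(5 + g² + 2*g) (T(g) = ((g² + 2*g) + 5)*g = (5 + g² + 2*g)*g = g*(5 + g² + 2*g))
1/T(U(x(-3))) = 1/(((-3)²)²*(5 + (((-3)²)²)² + 2*((-3)²)²)) = 1/(9²*(5 + (9²)² + 2*9²)) = 1/(81*(5 + 81² + 2*81)) = 1/(81*(5 + 6561 + 162)) = 1/(81*6728) = 1/544968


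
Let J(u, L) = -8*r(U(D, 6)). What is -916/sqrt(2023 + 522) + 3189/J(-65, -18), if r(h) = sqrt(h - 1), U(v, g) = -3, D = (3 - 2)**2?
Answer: -916*sqrt(2545)/2545 + 3189*I/16 ≈ -18.157 + 199.31*I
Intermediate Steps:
D = 1 (D = 1**2 = 1)
r(h) = sqrt(-1 + h)
J(u, L) = -16*I (J(u, L) = -8*sqrt(-1 - 3) = -16*I)
-916/sqrt(2023 + 522) + 3189/J(-65, -18) = -916/sqrt(2023 + 522) + 3189/((-16*I)) = -916*sqrt(2545)/2545 + 3189*(I/16) = -916*sqrt(2545)/2545 + 3189*I/16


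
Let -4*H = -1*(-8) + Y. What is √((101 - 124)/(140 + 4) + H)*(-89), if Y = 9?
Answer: -89*I*√635/12 ≈ -186.89*I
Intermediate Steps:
H = -17/4 (H = -(-1*(-8) + 9)/4 = -(8 + 9)/4 = -¼*17 = -17/4 ≈ -4.2500)
√((101 - 124)/(140 + 4) + H)*(-89) = √((101 - 124)/(140 + 4) - 17/4)*(-89) = √(-23/144 - 17/4)*(-89) = √(-635/144)*(-89) = (I*√635/12)*(-89) = -89*I*√635/12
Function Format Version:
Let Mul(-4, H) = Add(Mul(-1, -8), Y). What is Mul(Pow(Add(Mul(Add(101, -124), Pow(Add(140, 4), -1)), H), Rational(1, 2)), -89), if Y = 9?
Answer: Mul(Rational(-89, 12), I, Pow(635, Rational(1, 2))) ≈ Mul(-186.89, I)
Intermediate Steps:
H = Rational(-17, 4) (H = Mul(Rational(-1, 4), Add(Mul(-1, -8), 9)) = Mul(Rational(-1, 4), Add(8, 9)) = Mul(Rational(-1, 4), 17) = Rational(-17, 4) ≈ -4.2500)
Mul(Pow(Add(Mul(Add(101, -124), Pow(Add(140, 4), -1)), H), Rational(1, 2)), -89) = Mul(Pow(Add(Mul(Add(101, -124), Pow(Add(140, 4), -1)), Rational(-17, 4)), Rational(1, 2)), -89) = Mul(Pow(Add(Mul(-23, Pow(144, -1)), Rational(-17, 4)), Rational(1, 2)), -89) = Mul(Pow(Add(Mul(-23, Rational(1, 144)), Rational(-17, 4)), Rational(1, 2)), -89) = Mul(Pow(Add(Rational(-23, 144), Rational(-17, 4)), Rational(1, 2)), -89) = Mul(Pow(Rational(-635, 144), Rational(1, 2)), -89) = Mul(Mul(Rational(1, 12), I, Pow(635, Rational(1, 2))), -89) = Mul(Rational(-89, 12), I, Pow(635, Rational(1, 2)))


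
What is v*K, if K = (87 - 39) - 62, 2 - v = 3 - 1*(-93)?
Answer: 1316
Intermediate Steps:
v = -94 (v = 2 - (3 - 1*(-93)) = 2 - (3 + 93) = 2 - 1*96 = 2 - 96 = -94)
K = -14 (K = 48 - 62 = -14)
v*K = -94*(-14) = 1316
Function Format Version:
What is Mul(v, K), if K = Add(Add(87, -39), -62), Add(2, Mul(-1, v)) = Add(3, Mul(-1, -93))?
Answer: 1316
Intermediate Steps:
v = -94 (v = Add(2, Mul(-1, Add(3, Mul(-1, -93)))) = Add(2, Mul(-1, Add(3, 93))) = Add(2, Mul(-1, 96)) = Add(2, -96) = -94)
K = -14 (K = Add(48, -62) = -14)
Mul(v, K) = Mul(-94, -14) = 1316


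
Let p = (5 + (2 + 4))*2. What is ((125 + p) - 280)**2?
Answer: 17689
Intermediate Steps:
p = 22 (p = (5 + 6)*2 = 11*2 = 22)
((125 + p) - 280)**2 = ((125 + 22) - 280)**2 = (147 - 280)**2 = (-133)**2 = 17689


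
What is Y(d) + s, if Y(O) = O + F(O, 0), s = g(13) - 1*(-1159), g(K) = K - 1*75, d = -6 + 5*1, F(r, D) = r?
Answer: 1095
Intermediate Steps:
d = -1 (d = -6 + 5 = -1)
g(K) = -75 + K (g(K) = K - 75 = -75 + K)
s = 1097 (s = (-75 + 13) - 1*(-1159) = -62 + 1159 = 1097)
Y(O) = 2*O (Y(O) = O + O = 2*O)
Y(d) + s = 2*(-1) + 1097 = -2 + 1097 = 1095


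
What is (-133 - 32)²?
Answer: 27225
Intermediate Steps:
(-133 - 32)² = (-165)² = 27225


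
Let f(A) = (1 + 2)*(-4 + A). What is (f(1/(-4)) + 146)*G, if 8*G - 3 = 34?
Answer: 19721/32 ≈ 616.28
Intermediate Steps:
G = 37/8 (G = 3/8 + (⅛)*34 = 3/8 + 17/4 = 37/8 ≈ 4.6250)
f(A) = -12 + 3*A (f(A) = 3*(-4 + A) = -12 + 3*A)
(f(1/(-4)) + 146)*G = ((-12 + 3/(-4)) + 146)*(37/8) = ((-12 + 3*(-¼)) + 146)*(37/8) = ((-12 - ¾) + 146)*(37/8) = (-51/4 + 146)*(37/8) = (533/4)*(37/8) = 19721/32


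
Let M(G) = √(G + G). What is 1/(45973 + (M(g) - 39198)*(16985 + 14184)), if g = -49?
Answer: -174530927/213227324957447157 - 31169*I*√2/213227324957447157 ≈ -8.1852e-10 - 2.0673e-13*I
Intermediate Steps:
M(G) = √2*√G (M(G) = √(2*G) = √2*√G)
1/(45973 + (M(g) - 39198)*(16985 + 14184)) = 1/(45973 + (√2*√(-49) - 39198)*(16985 + 14184)) = 1/(45973 + (√2*(7*I) - 39198)*31169) = 1/(45973 + (7*I*√2 - 39198)*31169) = 1/(45973 + (-39198 + 7*I*√2)*31169) = 1/(45973 + (-1221762462 + 218183*I*√2)) = 1/(-1221716489 + 218183*I*√2)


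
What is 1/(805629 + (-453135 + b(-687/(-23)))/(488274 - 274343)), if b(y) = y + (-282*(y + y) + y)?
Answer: 4920413/3964016596578 ≈ 1.2413e-6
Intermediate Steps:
b(y) = -562*y (b(y) = y + (-564*y + y) = y - 563*y = -562*y)
1/(805629 + (-453135 + b(-687/(-23)))/(488274 - 274343)) = 1/(805629 + (-453135 - (-386094)/(-23))/(488274 - 274343)) = 1/(805629 + (-453135 - (-386094)*(-1)/23)/213931) = 1/(805629 + (-453135 - 562*687/23)*(1/213931)) = 1/(805629 + (-453135 - 386094/23)*(1/213931)) = 1/(805629 - 10808199/23*1/213931) = 1/(805629 - 10808199/4920413) = 1/(3964016596578/4920413) = 4920413/3964016596578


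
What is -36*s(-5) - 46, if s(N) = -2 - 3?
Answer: 134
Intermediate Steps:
s(N) = -5
-36*s(-5) - 46 = -36*(-5) - 46 = 180 - 46 = 134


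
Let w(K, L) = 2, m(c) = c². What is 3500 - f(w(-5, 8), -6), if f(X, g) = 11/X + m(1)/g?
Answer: 10484/3 ≈ 3494.7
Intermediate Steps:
f(X, g) = 1/g + 11/X (f(X, g) = 11/X + 1²/g = 11/X + 1/g = 1/g + 11/X)
3500 - f(w(-5, 8), -6) = 3500 - (1/(-6) + 11/2) = 3500 - (-⅙ + 11*(½)) = 3500 - (-⅙ + 11/2) = 3500 - 1*16/3 = 3500 - 16/3 = 10484/3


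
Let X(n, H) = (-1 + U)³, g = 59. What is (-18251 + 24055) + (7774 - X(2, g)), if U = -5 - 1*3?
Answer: 14307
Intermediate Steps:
U = -8 (U = -5 - 3 = -8)
X(n, H) = -729 (X(n, H) = (-1 - 8)³ = (-9)³ = -729)
(-18251 + 24055) + (7774 - X(2, g)) = (-18251 + 24055) + (7774 - 1*(-729)) = 5804 + (7774 + 729) = 5804 + 8503 = 14307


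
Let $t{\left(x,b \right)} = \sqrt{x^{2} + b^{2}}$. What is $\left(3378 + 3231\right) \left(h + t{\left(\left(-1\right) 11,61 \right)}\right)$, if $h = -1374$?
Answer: $-9080766 + 6609 \sqrt{3842} \approx -8.6711 \cdot 10^{6}$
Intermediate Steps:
$t{\left(x,b \right)} = \sqrt{b^{2} + x^{2}}$
$\left(3378 + 3231\right) \left(h + t{\left(\left(-1\right) 11,61 \right)}\right) = \left(3378 + 3231\right) \left(-1374 + \sqrt{61^{2} + \left(\left(-1\right) 11\right)^{2}}\right) = 6609 \left(-1374 + \sqrt{3721 + \left(-11\right)^{2}}\right) = 6609 \left(-1374 + \sqrt{3721 + 121}\right) = 6609 \left(-1374 + \sqrt{3842}\right) = -9080766 + 6609 \sqrt{3842}$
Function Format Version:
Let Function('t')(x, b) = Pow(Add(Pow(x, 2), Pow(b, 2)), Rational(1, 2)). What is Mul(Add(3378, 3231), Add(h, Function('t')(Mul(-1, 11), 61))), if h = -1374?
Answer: Add(-9080766, Mul(6609, Pow(3842, Rational(1, 2)))) ≈ -8.6711e+6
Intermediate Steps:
Function('t')(x, b) = Pow(Add(Pow(b, 2), Pow(x, 2)), Rational(1, 2))
Mul(Add(3378, 3231), Add(h, Function('t')(Mul(-1, 11), 61))) = Mul(Add(3378, 3231), Add(-1374, Pow(Add(Pow(61, 2), Pow(Mul(-1, 11), 2)), Rational(1, 2)))) = Mul(6609, Add(-1374, Pow(Add(3721, Pow(-11, 2)), Rational(1, 2)))) = Mul(6609, Add(-1374, Pow(Add(3721, 121), Rational(1, 2)))) = Mul(6609, Add(-1374, Pow(3842, Rational(1, 2)))) = Add(-9080766, Mul(6609, Pow(3842, Rational(1, 2))))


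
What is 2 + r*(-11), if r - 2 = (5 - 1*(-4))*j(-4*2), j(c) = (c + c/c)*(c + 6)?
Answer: -1406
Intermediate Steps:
j(c) = (1 + c)*(6 + c) (j(c) = (c + 1)*(6 + c) = (1 + c)*(6 + c))
r = 128 (r = 2 + (5 - 1*(-4))*(6 + (-4*2)**2 + 7*(-4*2)) = 2 + (5 + 4)*(6 + (-8)**2 + 7*(-8)) = 2 + 9*(6 + 64 - 56) = 2 + 9*14 = 2 + 126 = 128)
2 + r*(-11) = 2 + 128*(-11) = 2 - 1408 = -1406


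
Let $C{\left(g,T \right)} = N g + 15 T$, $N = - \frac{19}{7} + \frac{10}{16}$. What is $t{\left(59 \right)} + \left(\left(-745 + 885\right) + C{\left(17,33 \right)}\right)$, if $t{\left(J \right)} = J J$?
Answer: $\frac{228507}{56} \approx 4080.5$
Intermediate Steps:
$t{\left(J \right)} = J^{2}$
$N = - \frac{117}{56}$ ($N = \left(-19\right) \frac{1}{7} + 10 \cdot \frac{1}{16} = - \frac{19}{7} + \frac{5}{8} = - \frac{117}{56} \approx -2.0893$)
$C{\left(g,T \right)} = 15 T - \frac{117 g}{56}$ ($C{\left(g,T \right)} = - \frac{117 g}{56} + 15 T = 15 T - \frac{117 g}{56}$)
$t{\left(59 \right)} + \left(\left(-745 + 885\right) + C{\left(17,33 \right)}\right) = 59^{2} + \left(\left(-745 + 885\right) + \left(15 \cdot 33 - \frac{1989}{56}\right)\right) = 3481 + \left(140 + \left(495 - \frac{1989}{56}\right)\right) = 3481 + \left(140 + \frac{25731}{56}\right) = 3481 + \frac{33571}{56} = \frac{228507}{56}$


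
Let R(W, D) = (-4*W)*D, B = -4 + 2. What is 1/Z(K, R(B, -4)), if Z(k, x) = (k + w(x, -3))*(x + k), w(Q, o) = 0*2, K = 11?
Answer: -1/231 ≈ -0.0043290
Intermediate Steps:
w(Q, o) = 0
B = -2
R(W, D) = -4*D*W
Z(k, x) = k*(k + x) (Z(k, x) = (k + 0)*(x + k) = k*(k + x))
1/Z(K, R(B, -4)) = 1/(11*(11 - 4*(-4)*(-2))) = 1/(11*(11 - 32)) = 1/(11*(-21)) = 1/(-231) = -1/231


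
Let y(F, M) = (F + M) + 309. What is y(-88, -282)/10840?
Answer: -61/10840 ≈ -0.0056273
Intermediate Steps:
y(F, M) = 309 + F + M
y(-88, -282)/10840 = (309 - 88 - 282)/10840 = -61*1/10840 = -61/10840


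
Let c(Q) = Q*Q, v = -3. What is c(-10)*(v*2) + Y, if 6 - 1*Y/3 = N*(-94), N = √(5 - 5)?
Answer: -582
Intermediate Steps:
N = 0 (N = √0 = 0)
Y = 18 (Y = 18 - 0*(-94) = 18 - 3*0 = 18 + 0 = 18)
c(Q) = Q²
c(-10)*(v*2) + Y = (-10)²*(-3*2) + 18 = 100*(-6) + 18 = -600 + 18 = -582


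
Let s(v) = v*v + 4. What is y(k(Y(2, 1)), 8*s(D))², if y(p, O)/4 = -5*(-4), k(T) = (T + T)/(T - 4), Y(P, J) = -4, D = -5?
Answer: 6400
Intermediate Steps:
s(v) = 4 + v² (s(v) = v² + 4 = 4 + v²)
k(T) = 2*T/(-4 + T) (k(T) = (2*T)/(-4 + T) = 2*T/(-4 + T))
y(p, O) = 80 (y(p, O) = 4*(-5*(-4)) = 4*20 = 80)
y(k(Y(2, 1)), 8*s(D))² = 80² = 6400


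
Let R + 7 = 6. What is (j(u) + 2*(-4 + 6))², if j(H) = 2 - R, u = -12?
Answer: 49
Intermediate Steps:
R = -1 (R = -7 + 6 = -1)
j(H) = 3 (j(H) = 2 - 1*(-1) = 2 + 1 = 3)
(j(u) + 2*(-4 + 6))² = (3 + 2*(-4 + 6))² = (3 + 2*2)² = (3 + 4)² = 7² = 49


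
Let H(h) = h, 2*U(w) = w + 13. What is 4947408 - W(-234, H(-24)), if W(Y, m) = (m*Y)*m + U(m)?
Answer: 10164395/2 ≈ 5.0822e+6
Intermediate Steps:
U(w) = 13/2 + w/2 (U(w) = (w + 13)/2 = (13 + w)/2 = 13/2 + w/2)
W(Y, m) = 13/2 + m/2 + Y*m**2 (W(Y, m) = (m*Y)*m + (13/2 + m/2) = (Y*m)*m + (13/2 + m/2) = Y*m**2 + (13/2 + m/2) = 13/2 + m/2 + Y*m**2)
4947408 - W(-234, H(-24)) = 4947408 - (13/2 + (1/2)*(-24) - 234*(-24)**2) = 4947408 - (13/2 - 12 - 234*576) = 4947408 - (13/2 - 12 - 134784) = 4947408 - 1*(-269579/2) = 4947408 + 269579/2 = 10164395/2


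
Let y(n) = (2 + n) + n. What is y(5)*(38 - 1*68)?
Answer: -360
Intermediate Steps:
y(n) = 2 + 2*n
y(5)*(38 - 1*68) = (2 + 2*5)*(38 - 1*68) = (2 + 10)*(38 - 68) = 12*(-30) = -360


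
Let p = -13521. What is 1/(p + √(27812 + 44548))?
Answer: -4507/60915027 - 2*√2010/60915027 ≈ -7.5460e-5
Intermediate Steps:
1/(p + √(27812 + 44548)) = 1/(-13521 + √(27812 + 44548)) = 1/(-13521 + √72360) = 1/(-13521 + 6*√2010)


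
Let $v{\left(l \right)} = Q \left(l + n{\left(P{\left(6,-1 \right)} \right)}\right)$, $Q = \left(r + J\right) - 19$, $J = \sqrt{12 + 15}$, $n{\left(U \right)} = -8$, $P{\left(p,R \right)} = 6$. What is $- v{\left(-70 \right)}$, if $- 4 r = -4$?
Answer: $-1404 + 234 \sqrt{3} \approx -998.7$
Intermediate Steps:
$r = 1$ ($r = \left(- \frac{1}{4}\right) \left(-4\right) = 1$)
$J = 3 \sqrt{3}$ ($J = \sqrt{27} = 3 \sqrt{3} \approx 5.1962$)
$Q = -18 + 3 \sqrt{3}$ ($Q = \left(1 + 3 \sqrt{3}\right) - 19 = -18 + 3 \sqrt{3} \approx -12.804$)
$v{\left(l \right)} = \left(-18 + 3 \sqrt{3}\right) \left(-8 + l\right)$ ($v{\left(l \right)} = \left(-18 + 3 \sqrt{3}\right) \left(l - 8\right) = \left(-18 + 3 \sqrt{3}\right) \left(-8 + l\right)$)
$- v{\left(-70 \right)} = - 3 \left(-8 - 70\right) \left(-6 + \sqrt{3}\right) = - 3 \left(-78\right) \left(-6 + \sqrt{3}\right) = - (1404 - 234 \sqrt{3}) = -1404 + 234 \sqrt{3}$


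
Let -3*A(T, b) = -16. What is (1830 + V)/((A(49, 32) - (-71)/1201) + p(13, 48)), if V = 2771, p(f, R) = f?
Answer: 16577403/66268 ≈ 250.16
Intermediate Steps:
A(T, b) = 16/3 (A(T, b) = -⅓*(-16) = 16/3)
(1830 + V)/((A(49, 32) - (-71)/1201) + p(13, 48)) = (1830 + 2771)/((16/3 - (-71)/1201) + 13) = 4601/((16/3 - (-71)/1201) + 13) = 4601/((16/3 - 1*(-71/1201)) + 13) = 4601/((16/3 + 71/1201) + 13) = 4601/(19429/3603 + 13) = 4601/(66268/3603) = 4601*(3603/66268) = 16577403/66268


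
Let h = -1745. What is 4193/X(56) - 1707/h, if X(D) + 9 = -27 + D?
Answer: 294037/1396 ≈ 210.63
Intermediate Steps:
X(D) = -36 + D (X(D) = -9 + (-27 + D) = -36 + D)
4193/X(56) - 1707/h = 4193/(-36 + 56) - 1707/(-1745) = 4193/20 - 1707*(-1/1745) = 4193*(1/20) + 1707/1745 = 4193/20 + 1707/1745 = 294037/1396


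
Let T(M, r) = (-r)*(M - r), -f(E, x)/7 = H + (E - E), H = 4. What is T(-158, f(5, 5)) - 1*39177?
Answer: -42817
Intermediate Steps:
f(E, x) = -28 (f(E, x) = -7*(4 + (E - E)) = -7*(4 + 0) = -7*4 = -28)
T(M, r) = -r*(M - r)
T(-158, f(5, 5)) - 1*39177 = -28*(-28 - 1*(-158)) - 1*39177 = -28*(-28 + 158) - 39177 = -28*130 - 39177 = -3640 - 39177 = -42817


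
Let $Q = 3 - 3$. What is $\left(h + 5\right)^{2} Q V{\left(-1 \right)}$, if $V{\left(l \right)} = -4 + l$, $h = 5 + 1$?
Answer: $0$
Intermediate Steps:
$h = 6$
$Q = 0$ ($Q = 3 - 3 = 0$)
$\left(h + 5\right)^{2} Q V{\left(-1 \right)} = \left(6 + 5\right)^{2} \cdot 0 \left(-4 - 1\right) = 11^{2} \cdot 0 \left(-5\right) = 121 \cdot 0 \left(-5\right) = 0 \left(-5\right) = 0$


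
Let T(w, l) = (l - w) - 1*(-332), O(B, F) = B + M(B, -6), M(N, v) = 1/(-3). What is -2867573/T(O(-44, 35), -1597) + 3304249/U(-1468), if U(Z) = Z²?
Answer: 9275583035047/3945848944 ≈ 2350.7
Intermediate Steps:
M(N, v) = -⅓
O(B, F) = -⅓ + B (O(B, F) = B - ⅓ = -⅓ + B)
T(w, l) = 332 + l - w (T(w, l) = (l - w) + 332 = 332 + l - w)
-2867573/T(O(-44, 35), -1597) + 3304249/U(-1468) = -2867573/(332 - 1597 - (-⅓ - 44)) + 3304249/((-1468)²) = -2867573/(332 - 1597 - 1*(-133/3)) + 3304249/2155024 = -2867573/(332 - 1597 + 133/3) + 3304249*(1/2155024) = -2867573/(-3662/3) + 3304249/2155024 = -2867573*(-3/3662) + 3304249/2155024 = 8602719/3662 + 3304249/2155024 = 9275583035047/3945848944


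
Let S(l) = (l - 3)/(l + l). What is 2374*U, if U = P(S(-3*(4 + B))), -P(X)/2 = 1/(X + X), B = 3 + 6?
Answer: -30862/7 ≈ -4408.9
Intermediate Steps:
B = 9
S(l) = (-3 + l)/(2*l) (S(l) = (-3 + l)/((2*l)) = (-3 + l)*(1/(2*l)) = (-3 + l)/(2*l))
P(X) = -1/X (P(X) = -2/(X + X) = -2*1/(2*X) = -1/X)
U = -13/7 (U = -1/((-3 - 3*(4 + 9))/(2*((-3*(4 + 9))))) = -1/((-3 - 3*13)/(2*((-3*13)))) = -1/((½)*(-3 - 39)/(-39)) = -1/((½)*(-1/39)*(-42)) = -1/7/13 = -1*13/7 = -13/7 ≈ -1.8571)
2374*U = 2374*(-13/7) = -30862/7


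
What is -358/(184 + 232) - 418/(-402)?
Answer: 7493/41808 ≈ 0.17922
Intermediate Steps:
-358/(184 + 232) - 418/(-402) = -358/416 - 418*(-1/402) = -358*1/416 + 209/201 = -179/208 + 209/201 = 7493/41808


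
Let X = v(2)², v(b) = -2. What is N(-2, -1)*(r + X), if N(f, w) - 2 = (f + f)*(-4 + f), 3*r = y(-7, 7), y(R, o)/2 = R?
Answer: -52/3 ≈ -17.333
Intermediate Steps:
y(R, o) = 2*R
r = -14/3 (r = (2*(-7))/3 = (⅓)*(-14) = -14/3 ≈ -4.6667)
N(f, w) = 2 + 2*f*(-4 + f) (N(f, w) = 2 + (f + f)*(-4 + f) = 2 + (2*f)*(-4 + f) = 2 + 2*f*(-4 + f))
X = 4 (X = (-2)² = 4)
N(-2, -1)*(r + X) = (2 - 8*(-2) + 2*(-2)²)*(-14/3 + 4) = (2 + 16 + 2*4)*(-⅔) = (2 + 16 + 8)*(-⅔) = 26*(-⅔) = -52/3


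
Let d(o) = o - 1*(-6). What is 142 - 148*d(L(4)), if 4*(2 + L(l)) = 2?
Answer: -524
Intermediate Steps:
L(l) = -3/2 (L(l) = -2 + (¼)*2 = -2 + ½ = -3/2)
d(o) = 6 + o (d(o) = o + 6 = 6 + o)
142 - 148*d(L(4)) = 142 - 148*(6 - 3/2) = 142 - 148*9/2 = 142 - 666 = -524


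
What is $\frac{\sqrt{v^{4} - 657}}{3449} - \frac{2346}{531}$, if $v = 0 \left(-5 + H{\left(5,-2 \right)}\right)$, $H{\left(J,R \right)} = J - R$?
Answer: $- \frac{782}{177} + \frac{3 i \sqrt{73}}{3449} \approx -4.4181 + 0.0074317 i$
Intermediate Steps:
$v = 0$ ($v = 0 \left(-5 + \left(5 - -2\right)\right) = 0 \left(-5 + \left(5 + 2\right)\right) = 0 \left(-5 + 7\right) = 0 \cdot 2 = 0$)
$\frac{\sqrt{v^{4} - 657}}{3449} - \frac{2346}{531} = \frac{\sqrt{0^{4} - 657}}{3449} - \frac{2346}{531} = \sqrt{0 - 657} \cdot \frac{1}{3449} - \frac{782}{177} = \sqrt{-657} \cdot \frac{1}{3449} - \frac{782}{177} = 3 i \sqrt{73} \cdot \frac{1}{3449} - \frac{782}{177} = \frac{3 i \sqrt{73}}{3449} - \frac{782}{177} = - \frac{782}{177} + \frac{3 i \sqrt{73}}{3449}$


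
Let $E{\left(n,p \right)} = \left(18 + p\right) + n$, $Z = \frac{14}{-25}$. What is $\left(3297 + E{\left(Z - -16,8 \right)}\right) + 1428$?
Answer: $\frac{119161}{25} \approx 4766.4$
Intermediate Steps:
$Z = - \frac{14}{25}$ ($Z = 14 \left(- \frac{1}{25}\right) = - \frac{14}{25} \approx -0.56$)
$E{\left(n,p \right)} = 18 + n + p$
$\left(3297 + E{\left(Z - -16,8 \right)}\right) + 1428 = \left(3297 + \left(18 - - \frac{386}{25} + 8\right)\right) + 1428 = \left(3297 + \left(18 + \left(- \frac{14}{25} + 16\right) + 8\right)\right) + 1428 = \left(3297 + \left(18 + \frac{386}{25} + 8\right)\right) + 1428 = \left(3297 + \frac{1036}{25}\right) + 1428 = \frac{83461}{25} + 1428 = \frac{119161}{25}$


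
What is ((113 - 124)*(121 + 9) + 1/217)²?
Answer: 96291675481/47089 ≈ 2.0449e+6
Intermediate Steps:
((113 - 124)*(121 + 9) + 1/217)² = (-11*130 + 1/217)² = (-1430 + 1/217)² = (-310309/217)² = 96291675481/47089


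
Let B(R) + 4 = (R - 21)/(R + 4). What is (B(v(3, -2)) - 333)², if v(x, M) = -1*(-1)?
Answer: 116281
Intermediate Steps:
v(x, M) = 1
B(R) = -4 + (-21 + R)/(4 + R) (B(R) = -4 + (R - 21)/(R + 4) = -4 + (-21 + R)/(4 + R))
(B(v(3, -2)) - 333)² = ((-37 - 3*1)/(4 + 1) - 333)² = ((-37 - 3)/5 - 333)² = ((⅕)*(-40) - 333)² = (-8 - 333)² = (-341)² = 116281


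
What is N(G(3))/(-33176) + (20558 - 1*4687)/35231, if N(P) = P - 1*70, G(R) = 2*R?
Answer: 66098885/146102957 ≈ 0.45241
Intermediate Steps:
N(P) = -70 + P (N(P) = P - 70 = -70 + P)
N(G(3))/(-33176) + (20558 - 1*4687)/35231 = (-70 + 2*3)/(-33176) + (20558 - 1*4687)/35231 = (-70 + 6)*(-1/33176) + (20558 - 4687)*(1/35231) = -64*(-1/33176) + 15871*(1/35231) = 8/4147 + 15871/35231 = 66098885/146102957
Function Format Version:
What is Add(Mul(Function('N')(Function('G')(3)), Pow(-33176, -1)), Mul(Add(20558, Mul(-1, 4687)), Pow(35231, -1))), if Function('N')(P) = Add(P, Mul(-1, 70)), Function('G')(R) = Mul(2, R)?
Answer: Rational(66098885, 146102957) ≈ 0.45241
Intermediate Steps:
Function('N')(P) = Add(-70, P) (Function('N')(P) = Add(P, -70) = Add(-70, P))
Add(Mul(Function('N')(Function('G')(3)), Pow(-33176, -1)), Mul(Add(20558, Mul(-1, 4687)), Pow(35231, -1))) = Add(Mul(Add(-70, Mul(2, 3)), Pow(-33176, -1)), Mul(Add(20558, Mul(-1, 4687)), Pow(35231, -1))) = Add(Mul(Add(-70, 6), Rational(-1, 33176)), Mul(Add(20558, -4687), Rational(1, 35231))) = Add(Mul(-64, Rational(-1, 33176)), Mul(15871, Rational(1, 35231))) = Add(Rational(8, 4147), Rational(15871, 35231)) = Rational(66098885, 146102957)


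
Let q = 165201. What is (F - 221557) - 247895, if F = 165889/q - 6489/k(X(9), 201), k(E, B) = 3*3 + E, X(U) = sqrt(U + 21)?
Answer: -1321630125238/2808417 + 2163*sqrt(30)/17 ≈ -4.6990e+5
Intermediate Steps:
X(U) = sqrt(21 + U)
k(E, B) = 9 + E
F = 165889/165201 - 6489/(9 + sqrt(30)) (F = 165889/165201 - 6489/(9 + sqrt(21 + 9)) = 165889*(1/165201) - 6489/(9 + sqrt(30)) = 165889/165201 - 6489/(9 + sqrt(30)) ≈ -447.22)
(F - 221557) - 247895 = ((-3213147754/2808417 + 2163*sqrt(30)/17) - 221557) - 247895 = (-625437593023/2808417 + 2163*sqrt(30)/17) - 247895 = -1321630125238/2808417 + 2163*sqrt(30)/17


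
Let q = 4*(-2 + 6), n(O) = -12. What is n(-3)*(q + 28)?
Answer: -528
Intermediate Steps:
q = 16 (q = 4*4 = 16)
n(-3)*(q + 28) = -12*(16 + 28) = -12*44 = -528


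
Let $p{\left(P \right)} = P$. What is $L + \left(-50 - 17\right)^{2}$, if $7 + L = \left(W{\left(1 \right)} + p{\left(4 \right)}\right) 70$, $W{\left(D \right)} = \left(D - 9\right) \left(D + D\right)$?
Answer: $3642$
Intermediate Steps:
$W{\left(D \right)} = 2 D \left(-9 + D\right)$ ($W{\left(D \right)} = \left(-9 + D\right) 2 D = 2 D \left(-9 + D\right)$)
$L = -847$ ($L = -7 + \left(2 \cdot 1 \left(-9 + 1\right) + 4\right) 70 = -7 + \left(2 \cdot 1 \left(-8\right) + 4\right) 70 = -7 + \left(-16 + 4\right) 70 = -7 - 840 = -847$)
$L + \left(-50 - 17\right)^{2} = -847 + \left(-50 - 17\right)^{2} = -847 + \left(-67\right)^{2} = -847 + 4489 = 3642$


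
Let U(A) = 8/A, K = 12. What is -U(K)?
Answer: -⅔ ≈ -0.66667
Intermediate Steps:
-U(K) = -8/12 = -1*⅔ = -⅔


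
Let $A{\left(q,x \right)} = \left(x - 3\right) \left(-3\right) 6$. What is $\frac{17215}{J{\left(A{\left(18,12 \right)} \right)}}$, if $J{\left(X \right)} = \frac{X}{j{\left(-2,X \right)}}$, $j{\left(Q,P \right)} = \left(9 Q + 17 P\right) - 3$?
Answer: $\frac{15923875}{54} \approx 2.9489 \cdot 10^{5}$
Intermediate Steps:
$A{\left(q,x \right)} = 54 - 18 x$ ($A{\left(q,x \right)} = \left(-3 + x\right) \left(-3\right) 6 = \left(9 - 3 x\right) 6 = 54 - 18 x$)
$j{\left(Q,P \right)} = -3 + 9 Q + 17 P$
$J{\left(X \right)} = \frac{X}{-21 + 17 X}$ ($J{\left(X \right)} = \frac{X}{-3 + 9 \left(-2\right) + 17 X} = \frac{X}{-3 - 18 + 17 X} = \frac{X}{-21 + 17 X}$)
$\frac{17215}{J{\left(A{\left(18,12 \right)} \right)}} = \frac{17215}{\left(54 - 216\right) \frac{1}{-21 + 17 \left(54 - 216\right)}} = \frac{17215}{\left(-162\right) \frac{1}{-21 + 17 \left(-162\right)}} = \frac{17215}{\left(-162\right) \frac{1}{-21 - 2754}} = \frac{17215}{\left(-162\right) \frac{1}{-2775}} = \frac{17215}{\left(-162\right) \left(- \frac{1}{2775}\right)} = \frac{17215}{\frac{54}{925}} = 17215 \cdot \frac{925}{54} = \frac{15923875}{54}$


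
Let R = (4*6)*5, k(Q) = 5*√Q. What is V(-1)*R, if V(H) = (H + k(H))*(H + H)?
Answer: 240 - 1200*I ≈ 240.0 - 1200.0*I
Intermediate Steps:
R = 120 (R = 24*5 = 120)
V(H) = 2*H*(H + 5*√H) (V(H) = (H + 5*√H)*(H + H) = (H + 5*√H)*(2*H) = 2*H*(H + 5*√H))
V(-1)*R = (2*(-1)*(-1 + 5*√(-1)))*120 = (2*(-1)*(-1 + 5*I))*120 = (2 - 10*I)*120 = 240 - 1200*I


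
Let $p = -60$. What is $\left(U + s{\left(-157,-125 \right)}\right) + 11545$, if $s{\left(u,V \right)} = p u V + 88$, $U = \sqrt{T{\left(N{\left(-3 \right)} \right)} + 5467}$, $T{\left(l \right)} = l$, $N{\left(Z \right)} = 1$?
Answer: $-1165867 + 2 \sqrt{1367} \approx -1.1658 \cdot 10^{6}$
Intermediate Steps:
$U = 2 \sqrt{1367}$ ($U = \sqrt{1 + 5467} = \sqrt{5468} = 2 \sqrt{1367} \approx 73.946$)
$s{\left(u,V \right)} = 88 - 60 V u$ ($s{\left(u,V \right)} = - 60 u V + 88 = - 60 V u + 88 = 88 - 60 V u$)
$\left(U + s{\left(-157,-125 \right)}\right) + 11545 = \left(2 \sqrt{1367} + \left(88 - \left(-7500\right) \left(-157\right)\right)\right) + 11545 = \left(2 \sqrt{1367} + \left(88 - 1177500\right)\right) + 11545 = \left(2 \sqrt{1367} - 1177412\right) + 11545 = \left(-1177412 + 2 \sqrt{1367}\right) + 11545 = -1165867 + 2 \sqrt{1367}$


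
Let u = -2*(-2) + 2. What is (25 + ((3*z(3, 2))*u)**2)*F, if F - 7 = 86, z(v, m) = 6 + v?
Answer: 2443017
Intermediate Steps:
F = 93 (F = 7 + 86 = 93)
u = 6 (u = 4 + 2 = 6)
(25 + ((3*z(3, 2))*u)**2)*F = (25 + ((3*(6 + 3))*6)**2)*93 = (25 + ((3*9)*6)**2)*93 = (25 + (27*6)**2)*93 = (25 + 162**2)*93 = (25 + 26244)*93 = 26269*93 = 2443017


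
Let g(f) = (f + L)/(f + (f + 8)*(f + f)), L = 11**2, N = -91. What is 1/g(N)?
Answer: 1001/2 ≈ 500.50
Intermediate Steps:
L = 121
g(f) = (121 + f)/(f + 2*f*(8 + f)) (g(f) = (f + 121)/(f + (f + 8)*(f + f)) = (121 + f)/(f + (8 + f)*(2*f)) = (121 + f)/(f + 2*f*(8 + f)))
1/g(N) = 1/((121 - 91)/((-91)*(17 + 2*(-91)))) = 1/(-1/91*30/(17 - 182)) = 1/(-1/91*30/(-165)) = 1/(-1/91*(-1/165)*30) = 1/(2/1001) = 1001/2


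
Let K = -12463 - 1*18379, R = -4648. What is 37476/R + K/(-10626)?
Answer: -4551185/881958 ≈ -5.1603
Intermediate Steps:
K = -30842 (K = -12463 - 18379 = -30842)
37476/R + K/(-10626) = 37476/(-4648) - 30842/(-10626) = 37476*(-1/4648) - 30842*(-1/10626) = -9369/1162 + 2203/759 = -4551185/881958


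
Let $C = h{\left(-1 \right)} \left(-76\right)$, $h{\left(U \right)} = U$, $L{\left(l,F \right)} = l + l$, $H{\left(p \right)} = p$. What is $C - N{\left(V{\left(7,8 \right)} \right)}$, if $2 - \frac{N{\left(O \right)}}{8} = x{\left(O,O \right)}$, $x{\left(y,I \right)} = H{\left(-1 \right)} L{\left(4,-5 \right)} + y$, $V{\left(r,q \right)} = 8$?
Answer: $60$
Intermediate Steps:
$L{\left(l,F \right)} = 2 l$
$x{\left(y,I \right)} = -8 + y$ ($x{\left(y,I \right)} = - 2 \cdot 4 + y = \left(-1\right) 8 + y = -8 + y$)
$N{\left(O \right)} = 80 - 8 O$ ($N{\left(O \right)} = 16 - 8 \left(-8 + O\right) = 16 - \left(-64 + 8 O\right) = 80 - 8 O$)
$C = 76$ ($C = \left(-1\right) \left(-76\right) = 76$)
$C - N{\left(V{\left(7,8 \right)} \right)} = 76 - \left(80 - 64\right) = 76 - 16 = 60$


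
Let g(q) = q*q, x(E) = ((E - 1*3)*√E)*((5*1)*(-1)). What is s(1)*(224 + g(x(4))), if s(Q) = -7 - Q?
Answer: -2592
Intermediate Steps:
x(E) = -5*√E*(-3 + E) (x(E) = ((E - 3)*√E)*(5*(-1)) = ((-3 + E)*√E)*(-5) = (√E*(-3 + E))*(-5) = -5*√E*(-3 + E))
g(q) = q²
s(1)*(224 + g(x(4))) = (-7 - 1*1)*(224 + (5*√4*(3 - 1*4))²) = (-7 - 1)*(224 + (5*2*(3 - 4))²) = -8*(224 + (5*2*(-1))²) = -8*(224 + (-10)²) = -8*(224 + 100) = -8*324 = -2592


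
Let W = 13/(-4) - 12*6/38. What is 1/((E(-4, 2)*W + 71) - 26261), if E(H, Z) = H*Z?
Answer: -19/496828 ≈ -3.8243e-5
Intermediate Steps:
W = -391/76 (W = 13*(-¼) - 72*1/38 = -13/4 - 36/19 = -391/76 ≈ -5.1447)
1/((E(-4, 2)*W + 71) - 26261) = 1/((-4*2*(-391/76) + 71) - 26261) = 1/((-8*(-391/76) + 71) - 26261) = 1/((782/19 + 71) - 26261) = 1/(2131/19 - 26261) = 1/(-496828/19) = -19/496828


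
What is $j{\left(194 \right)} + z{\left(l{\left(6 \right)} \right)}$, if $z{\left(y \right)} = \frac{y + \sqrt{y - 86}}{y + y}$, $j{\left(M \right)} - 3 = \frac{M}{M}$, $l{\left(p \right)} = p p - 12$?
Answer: $\frac{9}{2} + \frac{i \sqrt{62}}{48} \approx 4.5 + 0.16404 i$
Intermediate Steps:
$l{\left(p \right)} = -12 + p^{2}$ ($l{\left(p \right)} = p^{2} - 12 = -12 + p^{2}$)
$j{\left(M \right)} = 4$ ($j{\left(M \right)} = 3 + \frac{M}{M} = 3 + 1 = 4$)
$z{\left(y \right)} = \frac{y + \sqrt{-86 + y}}{2 y}$
$j{\left(194 \right)} + z{\left(l{\left(6 \right)} \right)} = 4 + \frac{\left(-12 + 6^{2}\right) + \sqrt{-86 - \left(12 - 6^{2}\right)}}{2 \left(-12 + 6^{2}\right)} = 4 + \frac{\left(-12 + 36\right) + \sqrt{-86 + \left(-12 + 36\right)}}{2 \left(-12 + 36\right)} = 4 + \frac{24 + \sqrt{-86 + 24}}{2 \cdot 24} = 4 + \frac{1}{2} \cdot \frac{1}{24} \left(24 + \sqrt{-62}\right) = 4 + \frac{1}{2} \cdot \frac{1}{24} \left(24 + i \sqrt{62}\right) = 4 + \left(\frac{1}{2} + \frac{i \sqrt{62}}{48}\right) = \frac{9}{2} + \frac{i \sqrt{62}}{48}$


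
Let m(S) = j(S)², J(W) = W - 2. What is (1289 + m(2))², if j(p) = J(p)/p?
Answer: 1661521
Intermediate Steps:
J(W) = -2 + W
j(p) = (-2 + p)/p
m(S) = (-2 + S)²/S² (m(S) = ((-2 + S)/S)² = (-2 + S)²/S²)
(1289 + m(2))² = (1289 + (-2 + 2)²/2²)² = (1289 + (¼)*0²)² = (1289 + (¼)*0)² = (1289 + 0)² = 1289² = 1661521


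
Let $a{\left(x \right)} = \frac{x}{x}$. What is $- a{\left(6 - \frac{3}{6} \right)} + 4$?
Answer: $3$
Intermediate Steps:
$a{\left(x \right)} = 1$
$- a{\left(6 - \frac{3}{6} \right)} + 4 = \left(-1\right) 1 + 4 = -1 + 4 = 3$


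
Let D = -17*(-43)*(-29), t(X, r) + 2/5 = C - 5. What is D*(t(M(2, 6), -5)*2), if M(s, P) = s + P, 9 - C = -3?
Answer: -1399134/5 ≈ -2.7983e+5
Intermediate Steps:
C = 12 (C = 9 - 1*(-3) = 9 + 3 = 12)
M(s, P) = P + s
t(X, r) = 33/5 (t(X, r) = -2/5 + (12 - 5) = -2/5 + 7 = 33/5)
D = -21199 (D = 731*(-29) = -21199)
D*(t(M(2, 6), -5)*2) = -699567*2/5 = -21199*66/5 = -1399134/5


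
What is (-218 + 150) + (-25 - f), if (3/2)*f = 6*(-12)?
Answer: -45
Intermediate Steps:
f = -48 (f = 2*(6*(-12))/3 = (⅔)*(-72) = -48)
(-218 + 150) + (-25 - f) = (-218 + 150) + (-25 - 1*(-48)) = -68 + (-25 + 48) = -68 + 23 = -45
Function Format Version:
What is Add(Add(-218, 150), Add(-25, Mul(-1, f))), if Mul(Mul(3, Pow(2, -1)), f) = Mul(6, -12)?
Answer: -45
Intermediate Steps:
f = -48 (f = Mul(Rational(2, 3), Mul(6, -12)) = Mul(Rational(2, 3), -72) = -48)
Add(Add(-218, 150), Add(-25, Mul(-1, f))) = Add(Add(-218, 150), Add(-25, Mul(-1, -48))) = Add(-68, Add(-25, 48)) = Add(-68, 23) = -45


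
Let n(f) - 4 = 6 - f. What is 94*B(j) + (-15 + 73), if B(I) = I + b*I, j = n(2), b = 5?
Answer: 4570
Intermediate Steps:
n(f) = 10 - f (n(f) = 4 + (6 - f) = 10 - f)
j = 8 (j = 10 - 1*2 = 10 - 2 = 8)
B(I) = 6*I (B(I) = I + 5*I = 6*I)
94*B(j) + (-15 + 73) = 94*(6*8) + (-15 + 73) = 94*48 + 58 = 4512 + 58 = 4570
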